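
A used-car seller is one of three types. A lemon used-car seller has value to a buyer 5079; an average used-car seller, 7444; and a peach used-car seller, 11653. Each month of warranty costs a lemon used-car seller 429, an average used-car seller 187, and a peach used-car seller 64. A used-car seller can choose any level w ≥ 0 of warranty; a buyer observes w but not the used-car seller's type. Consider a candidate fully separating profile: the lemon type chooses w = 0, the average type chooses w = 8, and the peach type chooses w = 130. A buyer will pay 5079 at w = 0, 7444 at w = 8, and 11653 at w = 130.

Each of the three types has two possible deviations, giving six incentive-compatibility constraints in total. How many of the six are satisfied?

Lemon (own payoff 5079): to w=8 gives 7444 − 429×8 = 4012 → no gain ✓; to w=130 gives 11653 − 429×130 = -44117 → no gain ✓.
Peach (own payoff 11653 − 64×130 = 3333): to w=0 gives 5079 → profitable ✗; to w=8 gives 7444 − 64×8 = 6932 → profitable ✗.
Average (own payoff 7444 − 187×8 = 5948): to w=0 gives 5079 → no gain ✓; to w=130 gives 11653 − 187×130 = -12657 → no gain ✓.
4 of the 6 constraints hold; not an equilibrium.

4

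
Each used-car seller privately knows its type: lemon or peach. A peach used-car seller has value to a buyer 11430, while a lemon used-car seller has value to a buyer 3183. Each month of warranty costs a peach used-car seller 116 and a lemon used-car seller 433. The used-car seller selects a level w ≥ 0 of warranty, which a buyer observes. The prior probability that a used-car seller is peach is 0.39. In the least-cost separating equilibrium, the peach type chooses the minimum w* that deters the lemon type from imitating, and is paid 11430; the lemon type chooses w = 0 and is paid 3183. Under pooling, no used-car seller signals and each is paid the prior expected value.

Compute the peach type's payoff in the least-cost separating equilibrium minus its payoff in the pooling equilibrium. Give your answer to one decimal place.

2821.3

Least-cost separating signal: w* solves 3183 = 11430 − 433·w*, so w* = (11430 − 3183)/433 ≈ 19.0462.
Peach type's separating payoff: 11430 − 116 × w* = 11430 − 116 × (11430 − 3183)/433 = 11430 − 956652/433 ≈ 9220.642.
Pooling payoff: 0.39 × 11430 + 0.61 × 3183 = 6399.33.
Difference: 9220.642 − 6399.33 = 2821.312, i.e. 2821.3 to one decimal place.
The peach type prefers to separate.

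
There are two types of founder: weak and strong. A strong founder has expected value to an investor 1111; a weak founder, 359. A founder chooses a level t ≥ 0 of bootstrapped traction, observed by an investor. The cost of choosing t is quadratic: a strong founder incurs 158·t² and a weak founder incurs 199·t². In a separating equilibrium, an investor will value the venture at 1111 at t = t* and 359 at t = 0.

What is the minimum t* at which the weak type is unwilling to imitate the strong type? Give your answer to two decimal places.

The weak type at t = 0 receives 359; imitating at t* yields 1111 − 199·t*².
Indifference: 359 = 1111 − 199·t*², so t*² = (1111 − 359) / 199 ≈ 3.7789.
t* = √3.7789 ≈ 1.94.

1.94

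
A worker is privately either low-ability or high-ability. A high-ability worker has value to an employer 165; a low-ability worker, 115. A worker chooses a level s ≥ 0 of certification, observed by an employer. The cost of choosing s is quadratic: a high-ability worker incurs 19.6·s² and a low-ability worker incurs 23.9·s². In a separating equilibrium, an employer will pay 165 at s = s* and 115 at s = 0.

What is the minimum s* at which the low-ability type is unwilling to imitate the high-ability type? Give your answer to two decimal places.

1.45

The low-ability type at s = 0 receives 115; imitating at s* yields 165 − 23.9·s*².
Indifference: 115 = 165 − 23.9·s*², so s*² = (165 − 115) / 23.9 ≈ 2.0921.
s* = √2.0921 ≈ 1.45.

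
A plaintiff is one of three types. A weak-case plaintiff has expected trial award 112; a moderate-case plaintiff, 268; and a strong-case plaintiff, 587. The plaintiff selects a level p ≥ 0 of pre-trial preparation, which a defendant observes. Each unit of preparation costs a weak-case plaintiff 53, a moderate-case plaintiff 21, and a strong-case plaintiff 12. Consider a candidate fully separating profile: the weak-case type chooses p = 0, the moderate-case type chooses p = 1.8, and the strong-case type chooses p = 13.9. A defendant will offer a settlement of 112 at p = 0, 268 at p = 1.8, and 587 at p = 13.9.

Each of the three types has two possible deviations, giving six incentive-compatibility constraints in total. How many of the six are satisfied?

4

Strong-case (own payoff 587 − 12×13.9 = 420.2): to p=0 gives 112 → no gain ✓; to p=1.8 gives 268 − 12×1.8 = 246.4 → no gain ✓.
Weak-case (own payoff 112): to p=1.8 gives 268 − 53×1.8 = 172.6 → profitable ✗; to p=13.9 gives 587 − 53×13.9 = -149.7 → no gain ✓.
Moderate-case (own payoff 268 − 21×1.8 = 230.2): to p=0 gives 112 → no gain ✓; to p=13.9 gives 587 − 21×13.9 = 295.1 → profitable ✗.
4 of the 6 constraints hold; not an equilibrium.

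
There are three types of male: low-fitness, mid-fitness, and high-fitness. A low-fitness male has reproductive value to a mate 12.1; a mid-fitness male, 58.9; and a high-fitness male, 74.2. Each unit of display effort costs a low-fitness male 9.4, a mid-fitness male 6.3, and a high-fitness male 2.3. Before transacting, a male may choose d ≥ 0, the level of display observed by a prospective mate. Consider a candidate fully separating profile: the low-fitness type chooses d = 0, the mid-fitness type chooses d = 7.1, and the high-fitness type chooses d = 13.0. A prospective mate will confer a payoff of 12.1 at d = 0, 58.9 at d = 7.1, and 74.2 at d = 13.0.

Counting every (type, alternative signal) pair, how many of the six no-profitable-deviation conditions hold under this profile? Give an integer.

High-fitness (own payoff 74.2 − 2.3×13.0 = 44.3): to d=0 gives 12.1 → no gain ✓; to d=7.1 gives 58.9 − 2.3×7.1 = 42.57 → no gain ✓.
Low-fitness (own payoff 12.1): to d=7.1 gives 58.9 − 9.4×7.1 = -7.84 → no gain ✓; to d=13.0 gives 74.2 − 9.4×13.0 = -48 → no gain ✓.
Mid-fitness (own payoff 58.9 − 6.3×7.1 = 14.17): to d=0 gives 12.1 → no gain ✓; to d=13.0 gives 74.2 − 6.3×13.0 = -7.7 → no gain ✓.
6 of the 6 constraints hold; this profile is a separating equilibrium.

6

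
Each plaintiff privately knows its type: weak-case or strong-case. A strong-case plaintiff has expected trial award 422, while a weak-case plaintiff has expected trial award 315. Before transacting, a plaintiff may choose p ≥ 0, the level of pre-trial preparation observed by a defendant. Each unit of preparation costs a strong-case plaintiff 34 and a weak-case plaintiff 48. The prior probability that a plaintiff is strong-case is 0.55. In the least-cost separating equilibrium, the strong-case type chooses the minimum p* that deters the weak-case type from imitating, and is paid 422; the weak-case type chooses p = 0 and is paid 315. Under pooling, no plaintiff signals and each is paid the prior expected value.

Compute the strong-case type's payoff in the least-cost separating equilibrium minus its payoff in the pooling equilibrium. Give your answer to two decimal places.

Least-cost separating signal: p* solves 315 = 422 − 48·p*, so p* = (422 − 315)/48 ≈ 2.2292.
Strong-case type's separating payoff: 422 − 34 × p* = 422 − 34 × (422 − 315)/48 = 422 − 3638/48 ≈ 346.2083.
Pooling payoff: 0.55 × 422 + 0.45 × 315 = 373.85.
Difference: 346.2083 − 373.85 = -27.6417, i.e. -27.64 to two decimal places.
The strong-case type would prefer the pooling outcome.

-27.64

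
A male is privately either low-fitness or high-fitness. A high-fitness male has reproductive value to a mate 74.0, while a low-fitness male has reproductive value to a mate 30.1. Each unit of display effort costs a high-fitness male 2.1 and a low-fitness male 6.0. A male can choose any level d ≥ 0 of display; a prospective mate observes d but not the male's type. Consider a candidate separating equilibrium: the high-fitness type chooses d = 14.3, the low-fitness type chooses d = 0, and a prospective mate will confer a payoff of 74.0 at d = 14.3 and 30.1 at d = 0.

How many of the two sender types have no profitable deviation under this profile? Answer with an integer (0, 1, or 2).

2

Low-fitness type: stay at 0 → 30.1; mimic → 74.0 − 6.0 × 14.3 = -11.8. IC holds (30.1 ≥ -11.8).
High-fitness type: signal → 74.0 − 2.1 × 14.3 = 43.97; deviate to 0 → 30.1. IC holds (43.97 ≥ 30.1).
2 of 2 constraints hold, so this is a separating equilibrium.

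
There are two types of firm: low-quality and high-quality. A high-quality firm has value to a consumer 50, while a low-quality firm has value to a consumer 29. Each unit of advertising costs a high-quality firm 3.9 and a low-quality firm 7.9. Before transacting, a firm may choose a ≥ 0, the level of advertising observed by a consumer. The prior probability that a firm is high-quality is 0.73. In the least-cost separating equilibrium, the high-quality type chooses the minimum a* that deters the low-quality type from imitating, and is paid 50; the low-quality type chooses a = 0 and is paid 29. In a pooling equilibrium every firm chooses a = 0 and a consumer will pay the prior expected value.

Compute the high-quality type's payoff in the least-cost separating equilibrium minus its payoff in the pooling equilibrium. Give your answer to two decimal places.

Least-cost separating signal: a* solves 29 = 50 − 7.9·a*, so a* = (50 − 29)/7.9 ≈ 2.6582.
High-quality type's separating payoff: 50 − 3.9 × a* = 50 − 3.9 × (50 − 29)/7.9 = 50 − 81.9/7.9 ≈ 39.6329.
Pooling payoff: 0.73 × 50 + 0.27 × 29 = 44.33.
Difference: 39.6329 − 44.33 = -4.6971, i.e. -4.70 to two decimal places.
The high-quality type would prefer the pooling outcome.

-4.70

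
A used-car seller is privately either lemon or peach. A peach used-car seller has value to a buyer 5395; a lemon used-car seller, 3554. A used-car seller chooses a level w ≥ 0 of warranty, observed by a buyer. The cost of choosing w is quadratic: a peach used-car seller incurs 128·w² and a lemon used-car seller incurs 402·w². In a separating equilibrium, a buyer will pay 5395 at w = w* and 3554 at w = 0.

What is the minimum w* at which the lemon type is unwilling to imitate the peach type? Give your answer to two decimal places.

The lemon type at w = 0 receives 3554; imitating at w* yields 5395 − 402·w*².
Indifference: 3554 = 5395 − 402·w*², so w*² = (5395 − 3554) / 402 ≈ 4.5796.
w* = √4.5796 ≈ 2.14.

2.14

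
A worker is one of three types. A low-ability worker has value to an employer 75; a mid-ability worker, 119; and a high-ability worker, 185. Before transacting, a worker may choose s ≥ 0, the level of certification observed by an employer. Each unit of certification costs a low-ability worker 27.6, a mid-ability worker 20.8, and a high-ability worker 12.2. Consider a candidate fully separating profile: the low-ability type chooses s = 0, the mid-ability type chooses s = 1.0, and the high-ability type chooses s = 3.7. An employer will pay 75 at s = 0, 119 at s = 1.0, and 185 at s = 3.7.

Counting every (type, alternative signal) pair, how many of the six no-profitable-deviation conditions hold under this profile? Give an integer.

3

High-ability (own payoff 185 − 12.2×3.7 = 139.86): to s=0 gives 75 → no gain ✓; to s=1.0 gives 119 − 12.2×1.0 = 106.8 → no gain ✓.
Mid-ability (own payoff 119 − 20.8×1.0 = 98.2): to s=0 gives 75 → no gain ✓; to s=3.7 gives 185 − 20.8×3.7 = 108.04 → profitable ✗.
Low-ability (own payoff 75): to s=1.0 gives 119 − 27.6×1.0 = 91.4 → profitable ✗; to s=3.7 gives 185 − 27.6×3.7 = 82.88 → profitable ✗.
3 of the 6 constraints hold; not an equilibrium.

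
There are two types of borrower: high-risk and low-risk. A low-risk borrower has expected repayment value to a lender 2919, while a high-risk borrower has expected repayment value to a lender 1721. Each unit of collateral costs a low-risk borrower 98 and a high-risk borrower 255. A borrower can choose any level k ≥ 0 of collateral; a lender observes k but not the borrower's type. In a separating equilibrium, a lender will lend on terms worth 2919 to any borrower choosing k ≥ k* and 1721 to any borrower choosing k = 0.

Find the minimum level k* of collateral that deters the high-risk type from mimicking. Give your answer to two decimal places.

4.70

A high-risk borrower choosing k = 0 receives 1721.
Imitating at k* instead would pay 2919 at cost 255·k*, netting 2919 − 255·k*.
Indifference: 1721 = 2919 − 255·k*, so k* = (2919 − 1721) / 255 ≈ 4.70.
This is the high-risk type's binding incentive-compatibility constraint; any k ≥ 4.70 sustains separation on that side.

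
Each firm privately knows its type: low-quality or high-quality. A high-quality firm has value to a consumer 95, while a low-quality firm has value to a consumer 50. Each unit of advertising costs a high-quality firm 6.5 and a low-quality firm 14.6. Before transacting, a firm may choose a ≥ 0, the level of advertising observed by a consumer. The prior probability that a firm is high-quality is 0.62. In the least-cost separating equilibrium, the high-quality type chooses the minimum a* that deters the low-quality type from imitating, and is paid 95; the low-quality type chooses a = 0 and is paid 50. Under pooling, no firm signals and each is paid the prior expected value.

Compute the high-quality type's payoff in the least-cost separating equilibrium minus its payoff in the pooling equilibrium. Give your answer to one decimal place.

-2.9

Least-cost separating signal: a* solves 50 = 95 − 14.6·a*, so a* = (95 − 50)/14.6 ≈ 3.0822.
High-quality type's separating payoff: 95 − 6.5 × a* = 95 − 6.5 × (95 − 50)/14.6 = 95 − 292.5/14.6 ≈ 74.966.
Pooling payoff: 0.62 × 95 + 0.38 × 50 = 77.9.
Difference: 74.966 − 77.9 = -2.934, i.e. -2.9 to one decimal place.
The high-quality type would prefer the pooling outcome.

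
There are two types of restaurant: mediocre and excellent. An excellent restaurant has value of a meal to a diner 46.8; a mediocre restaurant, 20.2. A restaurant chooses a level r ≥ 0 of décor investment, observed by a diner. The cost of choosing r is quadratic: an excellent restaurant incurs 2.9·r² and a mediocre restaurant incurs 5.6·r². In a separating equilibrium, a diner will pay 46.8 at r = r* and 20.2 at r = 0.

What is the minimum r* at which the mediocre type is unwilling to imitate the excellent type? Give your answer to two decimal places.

2.18

The mediocre type at r = 0 receives 20.2; imitating at r* yields 46.8 − 5.6·r*².
Indifference: 20.2 = 46.8 − 5.6·r*², so r*² = (46.8 − 20.2) / 5.6 = 4.75.
r* = √4.75 ≈ 2.18.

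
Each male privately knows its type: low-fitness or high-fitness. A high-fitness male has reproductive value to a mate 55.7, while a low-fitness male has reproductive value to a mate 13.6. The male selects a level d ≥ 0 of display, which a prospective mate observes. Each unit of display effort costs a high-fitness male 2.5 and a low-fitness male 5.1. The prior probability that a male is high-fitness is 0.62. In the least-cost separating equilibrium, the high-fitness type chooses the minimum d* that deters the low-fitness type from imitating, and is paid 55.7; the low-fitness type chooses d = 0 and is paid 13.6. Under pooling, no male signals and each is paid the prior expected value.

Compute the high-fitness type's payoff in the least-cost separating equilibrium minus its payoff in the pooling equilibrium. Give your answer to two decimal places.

-4.64

Least-cost separating signal: d* solves 13.6 = 55.7 − 5.1·d*, so d* = (55.7 − 13.6)/5.1 ≈ 8.2549.
High-fitness type's separating payoff: 55.7 − 2.5 × d* = 55.7 − 2.5 × (55.7 − 13.6)/5.1 = 55.7 − 105.25/5.1 ≈ 35.0627.
Pooling payoff: 0.62 × 55.7 + 0.38 × 13.6 = 39.702.
Difference: 35.0627 − 39.702 = -4.6393, i.e. -4.64 to two decimal places.
The high-fitness type would prefer the pooling outcome.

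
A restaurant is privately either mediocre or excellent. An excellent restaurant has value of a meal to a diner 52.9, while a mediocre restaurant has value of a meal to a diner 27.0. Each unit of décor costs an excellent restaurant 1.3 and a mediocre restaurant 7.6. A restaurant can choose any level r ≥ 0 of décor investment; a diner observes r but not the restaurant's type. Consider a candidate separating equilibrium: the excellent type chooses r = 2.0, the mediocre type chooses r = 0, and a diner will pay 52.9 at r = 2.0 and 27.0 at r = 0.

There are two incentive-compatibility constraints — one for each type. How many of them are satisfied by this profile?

1

Mediocre type: stay at 0 → 27.0; mimic → 52.9 − 7.6 × 2.0 = 37.7. IC fails (27.0 < 37.7).
Excellent type: signal → 52.9 − 1.3 × 2.0 = 50.3; deviate to 0 → 27.0. IC holds (50.3 ≥ 27.0).
1 of 2 constraints hold, so this profile is not an equilibrium.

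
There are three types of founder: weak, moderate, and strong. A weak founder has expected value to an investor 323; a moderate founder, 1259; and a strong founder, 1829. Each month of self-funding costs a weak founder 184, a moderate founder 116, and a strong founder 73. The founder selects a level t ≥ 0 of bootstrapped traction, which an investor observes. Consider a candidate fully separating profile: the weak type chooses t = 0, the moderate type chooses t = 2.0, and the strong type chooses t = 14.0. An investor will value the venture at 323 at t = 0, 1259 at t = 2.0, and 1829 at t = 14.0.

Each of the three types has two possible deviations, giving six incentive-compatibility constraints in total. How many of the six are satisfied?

Weak (own payoff 323): to t=2.0 gives 1259 − 184×2.0 = 891 → profitable ✗; to t=14.0 gives 1829 − 184×14.0 = -747 → no gain ✓.
Moderate (own payoff 1259 − 116×2.0 = 1027): to t=0 gives 323 → no gain ✓; to t=14.0 gives 1829 − 116×14.0 = 205 → no gain ✓.
Strong (own payoff 1829 − 73×14.0 = 807): to t=0 gives 323 → no gain ✓; to t=2.0 gives 1259 − 73×2.0 = 1113 → profitable ✗.
4 of the 6 constraints hold; not an equilibrium.

4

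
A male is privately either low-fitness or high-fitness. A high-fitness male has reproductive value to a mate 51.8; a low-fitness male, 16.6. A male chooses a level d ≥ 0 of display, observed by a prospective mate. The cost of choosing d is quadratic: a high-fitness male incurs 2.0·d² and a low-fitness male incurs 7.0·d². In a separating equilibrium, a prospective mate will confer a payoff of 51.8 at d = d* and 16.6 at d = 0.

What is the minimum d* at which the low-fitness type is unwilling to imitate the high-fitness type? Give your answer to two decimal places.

The low-fitness type at d = 0 receives 16.6; imitating at d* yields 51.8 − 7.0·d*².
Indifference: 16.6 = 51.8 − 7.0·d*², so d*² = (51.8 − 16.6) / 7.0 ≈ 5.0286.
d* = √5.0286 ≈ 2.24.

2.24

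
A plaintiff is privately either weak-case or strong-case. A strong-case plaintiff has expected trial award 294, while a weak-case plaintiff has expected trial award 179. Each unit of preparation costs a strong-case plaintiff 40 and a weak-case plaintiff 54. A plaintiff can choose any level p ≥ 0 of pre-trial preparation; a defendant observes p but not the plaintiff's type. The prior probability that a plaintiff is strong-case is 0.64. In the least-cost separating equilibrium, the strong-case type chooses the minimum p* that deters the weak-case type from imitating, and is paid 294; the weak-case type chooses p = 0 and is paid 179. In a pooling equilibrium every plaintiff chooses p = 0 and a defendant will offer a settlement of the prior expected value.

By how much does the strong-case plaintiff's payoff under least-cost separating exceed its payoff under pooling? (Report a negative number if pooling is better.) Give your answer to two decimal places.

-43.79

Least-cost separating signal: p* solves 179 = 294 − 54·p*, so p* = (294 − 179)/54 ≈ 2.1296.
Strong-case type's separating payoff: 294 − 40 × p* = 294 − 40 × (294 − 179)/54 = 294 − 4600/54 ≈ 208.8148.
Pooling payoff: 0.64 × 294 + 0.36 × 179 = 252.6.
Difference: 208.8148 − 252.6 = -43.7852, i.e. -43.79 to two decimal places.
The strong-case type would prefer the pooling outcome.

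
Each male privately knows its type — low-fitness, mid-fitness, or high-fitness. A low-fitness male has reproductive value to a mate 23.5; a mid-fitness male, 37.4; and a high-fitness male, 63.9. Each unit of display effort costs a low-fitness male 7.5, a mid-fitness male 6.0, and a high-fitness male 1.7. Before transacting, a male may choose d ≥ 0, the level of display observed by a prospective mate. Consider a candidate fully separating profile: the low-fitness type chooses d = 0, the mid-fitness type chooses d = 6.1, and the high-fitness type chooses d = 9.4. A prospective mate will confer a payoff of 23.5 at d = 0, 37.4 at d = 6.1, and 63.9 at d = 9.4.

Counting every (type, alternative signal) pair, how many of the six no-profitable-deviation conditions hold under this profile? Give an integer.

Low-fitness (own payoff 23.5): to d=6.1 gives 37.4 − 7.5×6.1 = -8.35 → no gain ✓; to d=9.4 gives 63.9 − 7.5×9.4 = -6.6 → no gain ✓.
Mid-fitness (own payoff 37.4 − 6.0×6.1 = 0.8): to d=0 gives 23.5 → profitable ✗; to d=9.4 gives 63.9 − 6.0×9.4 = 7.5 → profitable ✗.
High-fitness (own payoff 63.9 − 1.7×9.4 = 47.92): to d=0 gives 23.5 → no gain ✓; to d=6.1 gives 37.4 − 1.7×6.1 = 27.03 → no gain ✓.
4 of the 6 constraints hold; not an equilibrium.

4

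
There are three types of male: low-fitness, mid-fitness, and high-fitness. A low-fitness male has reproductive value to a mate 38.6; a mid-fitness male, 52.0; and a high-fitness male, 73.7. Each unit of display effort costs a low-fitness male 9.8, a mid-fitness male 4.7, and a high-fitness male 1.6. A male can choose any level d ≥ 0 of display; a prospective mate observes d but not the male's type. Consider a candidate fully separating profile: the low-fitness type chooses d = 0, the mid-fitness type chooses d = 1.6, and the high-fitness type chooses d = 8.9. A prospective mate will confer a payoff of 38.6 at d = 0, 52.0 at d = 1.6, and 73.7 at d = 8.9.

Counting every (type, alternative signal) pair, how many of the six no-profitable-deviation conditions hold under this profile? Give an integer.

High-fitness (own payoff 73.7 − 1.6×8.9 = 59.46): to d=0 gives 38.6 → no gain ✓; to d=1.6 gives 52.0 − 1.6×1.6 = 49.44 → no gain ✓.
Mid-fitness (own payoff 52.0 − 4.7×1.6 = 44.48): to d=0 gives 38.6 → no gain ✓; to d=8.9 gives 73.7 − 4.7×8.9 = 31.87 → no gain ✓.
Low-fitness (own payoff 38.6): to d=1.6 gives 52.0 − 9.8×1.6 = 36.32 → no gain ✓; to d=8.9 gives 73.7 − 9.8×8.9 = -13.52 → no gain ✓.
6 of the 6 constraints hold; this profile is a separating equilibrium.

6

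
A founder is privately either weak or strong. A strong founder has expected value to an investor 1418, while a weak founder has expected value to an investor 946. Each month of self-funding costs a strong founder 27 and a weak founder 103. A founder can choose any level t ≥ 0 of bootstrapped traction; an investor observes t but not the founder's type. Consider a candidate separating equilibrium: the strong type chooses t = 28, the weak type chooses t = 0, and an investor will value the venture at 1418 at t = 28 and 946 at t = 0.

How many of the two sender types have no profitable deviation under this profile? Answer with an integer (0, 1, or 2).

1

Weak type: stay at 0 → 946; mimic → 1418 − 103 × 28 = -1466. IC holds (946 ≥ -1466).
Strong type: signal → 1418 − 27 × 28 = 662; deviate to 0 → 946. IC fails (662 < 946).
1 of 2 constraints hold, so this profile is not an equilibrium.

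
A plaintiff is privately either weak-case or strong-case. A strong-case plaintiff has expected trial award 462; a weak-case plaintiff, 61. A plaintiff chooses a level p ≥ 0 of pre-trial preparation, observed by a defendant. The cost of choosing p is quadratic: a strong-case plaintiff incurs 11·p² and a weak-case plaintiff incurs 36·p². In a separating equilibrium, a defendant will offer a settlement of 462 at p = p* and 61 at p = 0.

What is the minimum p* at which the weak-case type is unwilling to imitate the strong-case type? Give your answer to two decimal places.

3.34

The weak-case type at p = 0 receives 61; imitating at p* yields 462 − 36·p*².
Indifference: 61 = 462 − 36·p*², so p*² = (462 − 61) / 36 ≈ 11.1389.
p* = √11.1389 ≈ 3.34.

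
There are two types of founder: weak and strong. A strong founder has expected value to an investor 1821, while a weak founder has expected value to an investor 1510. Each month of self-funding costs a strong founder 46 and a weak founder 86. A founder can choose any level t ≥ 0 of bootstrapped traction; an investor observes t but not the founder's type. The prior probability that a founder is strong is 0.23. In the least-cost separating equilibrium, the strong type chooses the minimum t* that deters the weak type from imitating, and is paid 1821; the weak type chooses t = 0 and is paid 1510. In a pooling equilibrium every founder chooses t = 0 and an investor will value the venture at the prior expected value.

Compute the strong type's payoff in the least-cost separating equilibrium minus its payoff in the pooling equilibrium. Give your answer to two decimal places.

73.12

Least-cost separating signal: t* solves 1510 = 1821 − 86·t*, so t* = (1821 − 1510)/86 ≈ 3.6163.
Strong type's separating payoff: 1821 − 46 × t* = 1821 − 46 × (1821 − 1510)/86 = 1821 − 14306/86 ≈ 1654.6512.
Pooling payoff: 0.23 × 1821 + 0.77 × 1510 = 1581.53.
Difference: 1654.6512 − 1581.53 = 73.1212, i.e. 73.12 to two decimal places.
The strong type prefers to separate.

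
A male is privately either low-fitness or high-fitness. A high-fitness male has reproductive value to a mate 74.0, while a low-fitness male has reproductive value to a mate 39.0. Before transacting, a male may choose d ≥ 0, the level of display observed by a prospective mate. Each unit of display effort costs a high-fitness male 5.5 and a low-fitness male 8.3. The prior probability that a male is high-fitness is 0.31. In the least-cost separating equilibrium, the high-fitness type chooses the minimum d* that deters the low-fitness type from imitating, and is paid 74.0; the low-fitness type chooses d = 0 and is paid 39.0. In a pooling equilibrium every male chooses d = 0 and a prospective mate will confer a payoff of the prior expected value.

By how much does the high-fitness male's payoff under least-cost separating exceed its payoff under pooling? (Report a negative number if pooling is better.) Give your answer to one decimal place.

Least-cost separating signal: d* solves 39.0 = 74.0 − 8.3·d*, so d* = (74.0 − 39.0)/8.3 ≈ 4.2169.
High-fitness type's separating payoff: 74.0 − 5.5 × d* = 74.0 − 5.5 × (74.0 − 39.0)/8.3 = 74.0 − 192.5/8.3 ≈ 50.807.
Pooling payoff: 0.31 × 74.0 + 0.69 × 39.0 = 49.85.
Difference: 50.807 − 49.85 = 0.957, i.e. 1.0 to one decimal place.
The high-fitness type prefers to separate.

1.0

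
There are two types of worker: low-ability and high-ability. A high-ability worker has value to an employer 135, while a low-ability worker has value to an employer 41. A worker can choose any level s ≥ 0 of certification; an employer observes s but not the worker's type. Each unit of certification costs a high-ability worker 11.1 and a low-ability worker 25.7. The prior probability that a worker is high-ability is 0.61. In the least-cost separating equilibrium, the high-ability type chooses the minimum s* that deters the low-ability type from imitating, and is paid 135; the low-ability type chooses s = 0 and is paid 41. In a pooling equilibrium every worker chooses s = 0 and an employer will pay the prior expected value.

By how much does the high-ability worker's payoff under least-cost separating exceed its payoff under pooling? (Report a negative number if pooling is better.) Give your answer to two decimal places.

-3.94

Least-cost separating signal: s* solves 41 = 135 − 25.7·s*, so s* = (135 − 41)/25.7 ≈ 3.6576.
High-ability type's separating payoff: 135 − 11.1 × s* = 135 − 11.1 × (135 − 41)/25.7 = 135 − 1043.4/25.7 ≈ 94.4008.
Pooling payoff: 0.61 × 135 + 0.39 × 41 = 98.34.
Difference: 94.4008 − 98.34 = -3.9392, i.e. -3.94 to two decimal places.
The high-ability type would prefer the pooling outcome.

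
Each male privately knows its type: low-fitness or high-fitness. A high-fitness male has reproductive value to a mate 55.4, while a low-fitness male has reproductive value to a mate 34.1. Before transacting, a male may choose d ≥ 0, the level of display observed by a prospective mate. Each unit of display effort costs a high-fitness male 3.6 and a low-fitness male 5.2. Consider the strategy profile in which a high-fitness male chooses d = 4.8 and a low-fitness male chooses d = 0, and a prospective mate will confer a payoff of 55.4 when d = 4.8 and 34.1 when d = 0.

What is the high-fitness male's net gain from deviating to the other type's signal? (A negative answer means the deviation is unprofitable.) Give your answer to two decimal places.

Playing d = 4.8 the high-fitness male receives 55.4 − 3.6 × 4.8 = 38.12.
Deviating to d = 0 yields 34.1 instead.
Gain from deviating: 34.1 − 38.12 = -4.02.
The gain is negative, so the high-fitness type's incentive-compatibility constraint is satisfied.

-4.02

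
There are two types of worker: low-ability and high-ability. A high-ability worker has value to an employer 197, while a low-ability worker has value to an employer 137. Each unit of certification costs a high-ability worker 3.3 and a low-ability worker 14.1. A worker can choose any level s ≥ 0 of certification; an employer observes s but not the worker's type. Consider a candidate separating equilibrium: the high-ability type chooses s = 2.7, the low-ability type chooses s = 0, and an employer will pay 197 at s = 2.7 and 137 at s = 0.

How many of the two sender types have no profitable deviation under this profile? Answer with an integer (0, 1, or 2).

High-ability type: signal → 197 − 3.3 × 2.7 = 188.09; deviate to 0 → 137. IC holds (188.09 ≥ 137).
Low-ability type: stay at 0 → 137; mimic → 197 − 14.1 × 2.7 = 158.93. IC fails (137 < 158.93).
1 of 2 constraints hold, so this profile is not an equilibrium.

1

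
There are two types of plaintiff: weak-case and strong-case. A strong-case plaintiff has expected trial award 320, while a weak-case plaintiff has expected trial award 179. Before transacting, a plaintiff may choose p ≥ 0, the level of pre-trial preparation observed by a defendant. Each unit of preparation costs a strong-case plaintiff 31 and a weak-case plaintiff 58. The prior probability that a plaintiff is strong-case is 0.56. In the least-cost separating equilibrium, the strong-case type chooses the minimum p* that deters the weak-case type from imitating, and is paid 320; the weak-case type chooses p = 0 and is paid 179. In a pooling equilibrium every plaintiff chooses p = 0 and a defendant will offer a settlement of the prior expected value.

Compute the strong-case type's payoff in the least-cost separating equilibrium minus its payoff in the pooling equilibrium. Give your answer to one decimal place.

Least-cost separating signal: p* solves 179 = 320 − 58·p*, so p* = (320 − 179)/58 ≈ 2.4310.
Strong-case type's separating payoff: 320 − 31 × p* = 320 − 31 × (320 − 179)/58 = 320 − 4371/58 ≈ 244.638.
Pooling payoff: 0.56 × 320 + 0.44 × 179 = 257.96.
Difference: 244.638 − 257.96 = -13.322, i.e. -13.3 to one decimal place.
The strong-case type would prefer the pooling outcome.

-13.3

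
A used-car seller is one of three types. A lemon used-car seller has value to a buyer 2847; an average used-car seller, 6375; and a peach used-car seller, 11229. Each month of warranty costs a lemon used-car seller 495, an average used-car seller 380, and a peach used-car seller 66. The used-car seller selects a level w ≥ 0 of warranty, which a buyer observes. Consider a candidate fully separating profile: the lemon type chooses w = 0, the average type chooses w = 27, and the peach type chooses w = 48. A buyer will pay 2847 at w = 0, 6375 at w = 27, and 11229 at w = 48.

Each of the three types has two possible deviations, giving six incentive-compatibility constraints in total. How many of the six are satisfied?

5

Average (own payoff 6375 − 380×27 = -3885): to w=0 gives 2847 → profitable ✗; to w=48 gives 11229 − 380×48 = -7011 → no gain ✓.
Peach (own payoff 11229 − 66×48 = 8061): to w=0 gives 2847 → no gain ✓; to w=27 gives 6375 − 66×27 = 4593 → no gain ✓.
Lemon (own payoff 2847): to w=27 gives 6375 − 495×27 = -6990 → no gain ✓; to w=48 gives 11229 − 495×48 = -12531 → no gain ✓.
5 of the 6 constraints hold; not an equilibrium.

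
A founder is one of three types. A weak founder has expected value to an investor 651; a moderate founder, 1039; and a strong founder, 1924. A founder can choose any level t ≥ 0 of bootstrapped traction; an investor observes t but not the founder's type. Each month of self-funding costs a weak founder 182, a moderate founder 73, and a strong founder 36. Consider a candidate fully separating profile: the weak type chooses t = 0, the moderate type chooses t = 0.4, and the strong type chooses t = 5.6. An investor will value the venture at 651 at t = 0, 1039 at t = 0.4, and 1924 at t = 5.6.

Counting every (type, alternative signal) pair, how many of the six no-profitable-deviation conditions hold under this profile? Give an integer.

Moderate (own payoff 1039 − 73×0.4 = 1009.8): to t=0 gives 651 → no gain ✓; to t=5.6 gives 1924 − 73×5.6 = 1515.2 → profitable ✗.
Strong (own payoff 1924 − 36×5.6 = 1722.4): to t=0 gives 651 → no gain ✓; to t=0.4 gives 1039 − 36×0.4 = 1024.6 → no gain ✓.
Weak (own payoff 651): to t=0.4 gives 1039 − 182×0.4 = 966.2 → profitable ✗; to t=5.6 gives 1924 − 182×5.6 = 904.8 → profitable ✗.
3 of the 6 constraints hold; not an equilibrium.

3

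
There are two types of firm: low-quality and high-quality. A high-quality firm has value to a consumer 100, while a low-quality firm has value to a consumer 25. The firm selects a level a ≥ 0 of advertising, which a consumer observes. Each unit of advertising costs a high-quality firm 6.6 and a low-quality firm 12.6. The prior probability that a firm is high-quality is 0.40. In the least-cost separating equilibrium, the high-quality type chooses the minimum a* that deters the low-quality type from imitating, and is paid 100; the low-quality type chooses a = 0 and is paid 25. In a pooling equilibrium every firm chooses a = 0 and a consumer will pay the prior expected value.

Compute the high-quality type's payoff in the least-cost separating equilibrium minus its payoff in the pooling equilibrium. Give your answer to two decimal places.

Least-cost separating signal: a* solves 25 = 100 − 12.6·a*, so a* = (100 − 25)/12.6 ≈ 5.9524.
High-quality type's separating payoff: 100 − 6.6 × a* = 100 − 6.6 × (100 − 25)/12.6 = 100 − 495/12.6 ≈ 60.7143.
Pooling payoff: 0.40 × 100 + 0.60 × 25 = 55.
Difference: 60.7143 − 55 = 5.7143, i.e. 5.71 to two decimal places.
The high-quality type prefers to separate.

5.71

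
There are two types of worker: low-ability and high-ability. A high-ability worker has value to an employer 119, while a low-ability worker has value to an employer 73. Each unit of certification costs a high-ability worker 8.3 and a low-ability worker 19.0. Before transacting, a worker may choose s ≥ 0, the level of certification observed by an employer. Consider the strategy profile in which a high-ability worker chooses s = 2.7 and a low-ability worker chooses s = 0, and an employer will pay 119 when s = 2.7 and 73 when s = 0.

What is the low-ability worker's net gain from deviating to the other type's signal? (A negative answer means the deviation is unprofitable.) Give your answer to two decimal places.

Playing s = 0 the low-ability worker receives 73.
Deviating to s = 2.7 brings payment 119 at cost 19.0 × 2.7 = 51.3, netting 67.7.
Gain from deviating: 67.7 − 73 = -5.30.
The gain is negative, so the low-ability type's incentive-compatibility constraint is satisfied.

-5.30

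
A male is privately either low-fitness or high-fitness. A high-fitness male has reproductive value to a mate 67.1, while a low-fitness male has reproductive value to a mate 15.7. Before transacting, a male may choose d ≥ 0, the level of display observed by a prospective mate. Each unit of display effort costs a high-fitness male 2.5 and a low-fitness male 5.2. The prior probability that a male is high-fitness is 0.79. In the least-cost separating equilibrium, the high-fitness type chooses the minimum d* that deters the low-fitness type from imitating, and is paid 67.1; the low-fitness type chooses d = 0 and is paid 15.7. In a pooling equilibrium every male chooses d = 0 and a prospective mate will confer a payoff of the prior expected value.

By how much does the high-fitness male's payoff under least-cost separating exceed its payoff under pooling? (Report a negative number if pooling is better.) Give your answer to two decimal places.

-13.92

Least-cost separating signal: d* solves 15.7 = 67.1 − 5.2·d*, so d* = (67.1 − 15.7)/5.2 ≈ 9.8846.
High-fitness type's separating payoff: 67.1 − 2.5 × d* = 67.1 − 2.5 × (67.1 − 15.7)/5.2 = 67.1 − 128.5/5.2 ≈ 42.3885.
Pooling payoff: 0.79 × 67.1 + 0.21 × 15.7 = 56.306.
Difference: 42.3885 − 56.306 = -13.9175, i.e. -13.92 to two decimal places.
The high-fitness type would prefer the pooling outcome.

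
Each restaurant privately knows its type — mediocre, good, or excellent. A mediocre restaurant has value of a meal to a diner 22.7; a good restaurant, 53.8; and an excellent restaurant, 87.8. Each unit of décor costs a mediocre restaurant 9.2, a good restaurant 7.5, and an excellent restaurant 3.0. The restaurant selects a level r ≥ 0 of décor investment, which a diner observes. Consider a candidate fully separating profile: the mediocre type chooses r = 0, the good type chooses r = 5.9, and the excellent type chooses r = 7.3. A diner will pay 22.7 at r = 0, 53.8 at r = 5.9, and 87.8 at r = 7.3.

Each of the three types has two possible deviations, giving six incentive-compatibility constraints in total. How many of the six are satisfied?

4

Mediocre (own payoff 22.7): to r=5.9 gives 53.8 − 9.2×5.9 = -0.48 → no gain ✓; to r=7.3 gives 87.8 − 9.2×7.3 = 20.64 → no gain ✓.
Good (own payoff 53.8 − 7.5×5.9 = 9.55): to r=0 gives 22.7 → profitable ✗; to r=7.3 gives 87.8 − 7.5×7.3 = 33.05 → profitable ✗.
Excellent (own payoff 87.8 − 3.0×7.3 = 65.9): to r=0 gives 22.7 → no gain ✓; to r=5.9 gives 53.8 − 3.0×5.9 = 36.1 → no gain ✓.
4 of the 6 constraints hold; not an equilibrium.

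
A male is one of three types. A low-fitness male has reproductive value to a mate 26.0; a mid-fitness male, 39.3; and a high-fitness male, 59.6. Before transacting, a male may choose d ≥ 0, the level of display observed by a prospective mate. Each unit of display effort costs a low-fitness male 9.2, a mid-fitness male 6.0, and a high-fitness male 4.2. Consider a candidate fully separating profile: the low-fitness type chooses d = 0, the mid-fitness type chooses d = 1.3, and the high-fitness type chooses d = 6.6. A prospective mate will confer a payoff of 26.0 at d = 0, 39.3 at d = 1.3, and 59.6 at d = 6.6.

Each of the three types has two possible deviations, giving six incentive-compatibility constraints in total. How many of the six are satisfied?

4

Mid-fitness (own payoff 39.3 − 6.0×1.3 = 31.5): to d=0 gives 26.0 → no gain ✓; to d=6.6 gives 59.6 − 6.0×6.6 = 20 → no gain ✓.
High-fitness (own payoff 59.6 − 4.2×6.6 = 31.88): to d=0 gives 26.0 → no gain ✓; to d=1.3 gives 39.3 − 4.2×1.3 = 33.84 → profitable ✗.
Low-fitness (own payoff 26.0): to d=1.3 gives 39.3 − 9.2×1.3 = 27.34 → profitable ✗; to d=6.6 gives 59.6 − 9.2×6.6 = -1.12 → no gain ✓.
4 of the 6 constraints hold; not an equilibrium.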